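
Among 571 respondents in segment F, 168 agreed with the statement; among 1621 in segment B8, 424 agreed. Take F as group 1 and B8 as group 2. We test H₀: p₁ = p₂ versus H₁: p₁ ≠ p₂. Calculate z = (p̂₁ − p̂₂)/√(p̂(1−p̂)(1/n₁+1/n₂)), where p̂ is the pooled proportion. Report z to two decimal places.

p̂₁ = 168/571 = 0.2942, p̂₂ = 424/1621 = 0.2616.
Pooled p̂ = (168+424)/(571+1621) = 592/2192 = 0.2701.
SE = √(p̂(1−p̂)(1/n₁+1/n₂)) = √(0.2701·0.7299·0.00236822) = √(0.000466855) = 0.0216.
z = (0.2942 − 0.2616)/0.0216 = 0.0326/0.0216 = 1.51.

z = 1.51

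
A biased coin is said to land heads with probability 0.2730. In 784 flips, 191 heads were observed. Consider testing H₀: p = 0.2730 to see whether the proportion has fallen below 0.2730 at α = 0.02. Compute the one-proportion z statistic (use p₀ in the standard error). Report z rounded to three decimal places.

z = -1.846

p̂ = 191/784 = 0.243622.
Standard error under H₀: √(0.273×0.727/784) = 0.015911.
z = (0.243622 − 0.273)/0.015911 = -0.029378/0.015911 = -1.846.
p-value = P(Z < -1.846) ≈ 0.0324. With α = 0.02, fail to reject H₀.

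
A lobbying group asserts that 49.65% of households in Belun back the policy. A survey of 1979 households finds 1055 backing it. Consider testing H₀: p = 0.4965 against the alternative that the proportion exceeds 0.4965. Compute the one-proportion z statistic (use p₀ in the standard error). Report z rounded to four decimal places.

z = 3.2562

p̂ = 1055/1979 = 0.5330975.
SE = √(p₀(1−p₀)/n) = √(0.24999/1979) = 0.0112392.
z = (0.5330975 − 0.4965)/0.0112392 = 0.0365975/0.0112392 = 3.2562.
p-value = P(Z > 3.256) ≈ 0.0006.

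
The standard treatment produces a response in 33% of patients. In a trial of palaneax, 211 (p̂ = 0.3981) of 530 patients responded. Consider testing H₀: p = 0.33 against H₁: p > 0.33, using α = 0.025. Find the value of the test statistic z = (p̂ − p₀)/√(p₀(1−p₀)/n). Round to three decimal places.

p̂ = 211/530 = 0.39811.
SE = √(p₀(1−p₀)/n) = √(0.2211/530) = 0.02042.
z = (0.39811 − 0.33)/0.02042 = 0.06811/0.02042 = 3.335.
p-value = P(Z > 3.335) ≈ 0.0004, so at α = 0.025 we reject H₀.

z = 3.335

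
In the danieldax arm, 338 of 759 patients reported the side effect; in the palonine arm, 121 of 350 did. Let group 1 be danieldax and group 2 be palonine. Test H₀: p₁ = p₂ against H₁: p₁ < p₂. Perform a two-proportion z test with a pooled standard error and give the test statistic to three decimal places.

p̂₁ = 338/759 = 0.44532, p̂₂ = 121/350 = 0.34571.
Pooled p̂ = (338+121)/(759+350) = 459/1109 = 0.41389.
SE = √(p̂(1−p̂)(1/n₁+1/n₂)) = √(0.41389·0.58611·0.00417467) = √(0.00101271) = 0.03182.
z = (0.44532 − 0.34571)/0.03182 = 0.09961/0.03182 = 3.130.
p-value = P(Z < 3.130) ≈ 0.9991.

z = 3.130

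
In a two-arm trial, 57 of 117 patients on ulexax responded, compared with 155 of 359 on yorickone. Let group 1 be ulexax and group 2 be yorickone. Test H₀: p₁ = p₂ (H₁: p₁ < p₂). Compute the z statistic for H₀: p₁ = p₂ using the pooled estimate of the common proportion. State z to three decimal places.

z = 1.048

p̂₁ = 57/117 ≈ 0.48718, p̂₂ = 155/359 ≈ 0.43175.
Pooled p̂ = (57+155)/(117+359) = 212/476 = 0.44538.
SE = √(0.247016 × 0.0113325) = 0.05291.
z = (0.48718 − 0.43175)/0.05291 = 0.05543/0.05291 = 1.048.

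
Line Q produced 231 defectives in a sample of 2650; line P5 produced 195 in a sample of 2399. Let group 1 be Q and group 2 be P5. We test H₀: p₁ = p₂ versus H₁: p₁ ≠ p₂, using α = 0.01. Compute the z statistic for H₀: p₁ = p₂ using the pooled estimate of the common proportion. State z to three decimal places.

p̂₁ = 231/2650 ≈ 0.087170, p̂₂ = 195/2399 ≈ 0.081284.
Pooled p̂ = (231+195)/(2650+2399) = 426/5049 = 0.084373.
SE = √(0.0772543 × 0.000794199) = 0.007833.
z = (0.087170 − 0.081284)/0.007833 = 0.005886/0.007833 = 0.751.
Two-sided p-value ≈ 2·Φ(−0.751) = 0.4524; since p > α = 0.01, fail to reject H₀.

z = 0.751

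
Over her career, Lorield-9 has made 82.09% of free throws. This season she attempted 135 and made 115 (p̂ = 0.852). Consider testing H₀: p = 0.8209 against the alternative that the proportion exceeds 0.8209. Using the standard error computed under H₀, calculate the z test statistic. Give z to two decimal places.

z = 0.94

p̂ = 115/135 ≈ 0.8519.
SE = √(p₀(1−p₀)/n) = √(0.14702/135) = 0.0330.
z = (0.8519 − 0.8209)/0.0330 = 0.0310/0.0330 = 0.94.
p-value = P(Z > 0.938) ≈ 0.1741.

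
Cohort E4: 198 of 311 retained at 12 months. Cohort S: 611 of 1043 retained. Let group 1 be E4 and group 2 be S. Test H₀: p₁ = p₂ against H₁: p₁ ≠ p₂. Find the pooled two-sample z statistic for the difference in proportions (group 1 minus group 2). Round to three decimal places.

z = 1.605

p̂₁ = 198/311 ≈ 0.63666, p̂₂ = 611/1043 ≈ 0.58581.
Pooled p̂ = (198+611)/(311+1043) = 809/1354 = 0.59749.
SE = √(0.240496 × 0.00417421) = 0.03168.
z = (0.63666 − 0.58581)/0.03168 = 0.05085/0.03168 = 1.605.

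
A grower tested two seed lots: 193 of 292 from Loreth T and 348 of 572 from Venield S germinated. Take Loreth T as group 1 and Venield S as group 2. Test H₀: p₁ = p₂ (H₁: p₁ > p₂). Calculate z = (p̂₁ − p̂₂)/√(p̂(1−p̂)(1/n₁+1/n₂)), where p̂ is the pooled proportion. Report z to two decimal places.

z = 1.51

p̂₁ = 193/292 ≈ 0.6610, p̂₂ = 348/572 ≈ 0.6084.
Pooled p̂ = (193+348)/(292+572) = 541/864 = 0.6262.
SE = √(p̂(1−p̂)(1/n₁+1/n₂)) = √(0.6262·0.3738·0.00517291) = √(0.0012109) = 0.0348.
z = (0.6610 − 0.6084)/0.0348 = 0.0526/0.0348 = 1.51.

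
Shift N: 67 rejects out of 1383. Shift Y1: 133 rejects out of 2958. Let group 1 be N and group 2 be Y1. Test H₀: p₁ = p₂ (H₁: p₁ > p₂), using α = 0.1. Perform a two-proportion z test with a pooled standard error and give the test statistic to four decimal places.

p̂₁ = 67/1383 ≈ 0.0484454, p̂₂ = 133/2958 ≈ 0.0449628.
Pooled p̂ = (67+133)/(1383+2958) = 200/4341 = 0.0460723.
SE = √(p̂(1−p̂)(1/n₁+1/n₂)) = √(0.0460723·0.9539277·0.00106113) = √(4.66364e-05) = 0.0068291.
z = (0.0484454 − 0.0449628)/0.0068291 = 0.0034826/0.0068291 = 0.5100.
p-value = P(Z > 0.510) ≈ 0.3050; since p > α = 0.1, fail to reject H₀.

z = 0.5100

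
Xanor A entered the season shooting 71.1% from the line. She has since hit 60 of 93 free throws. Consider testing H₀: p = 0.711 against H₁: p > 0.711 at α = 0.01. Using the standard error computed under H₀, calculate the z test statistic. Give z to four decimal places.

z = -1.4007

p̂ = 60/93 = 0.645161.
Standard error under H₀: √(0.711×0.289/93) = 0.047005.
z = (0.645161 − 0.711)/0.047005 = -0.065839/0.047005 = -1.4007.
p-value = P(Z > -1.401) ≈ 0.9193; since p > α = 0.01, fail to reject H₀.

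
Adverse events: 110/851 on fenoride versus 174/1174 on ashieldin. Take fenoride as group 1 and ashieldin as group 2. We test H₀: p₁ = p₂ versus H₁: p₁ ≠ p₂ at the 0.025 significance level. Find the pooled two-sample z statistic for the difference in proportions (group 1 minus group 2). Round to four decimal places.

p̂₁ = 110/851 = 0.1292597, p̂₂ = 174/1174 = 0.1482112.
Pooled p̂ = (110+174)/(851+1174) = 284/2025 = 0.1402469.
SE = √(0.120578 × 0.00202688) = 0.0156332.
z = (0.1292597 − 0.1482112)/0.0156332 = -0.0189515/0.0156332 = -1.2123.
p-value = 2·P(Z > 1.212) ≈ 0.2254; since p > α = 0.025, fail to reject H₀.

z = -1.2123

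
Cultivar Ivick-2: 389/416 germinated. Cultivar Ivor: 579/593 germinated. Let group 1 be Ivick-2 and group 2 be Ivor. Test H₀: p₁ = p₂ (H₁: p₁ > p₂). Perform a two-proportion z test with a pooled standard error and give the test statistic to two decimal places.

p̂₁ = 389/416 ≈ 0.93510, p̂₂ = 579/593 ≈ 0.97639.
Pooled p̂ = (389+579)/(416+593) = 968/1009 = 0.95937.
SE = √(0.0389831 × 0.00409019) = 0.01263.
z = (0.93510 − 0.97639)/0.01263 = -0.04129/0.01263 = -3.27.
p-value = P(Z > -3.270) ≈ 0.9995.

z = -3.27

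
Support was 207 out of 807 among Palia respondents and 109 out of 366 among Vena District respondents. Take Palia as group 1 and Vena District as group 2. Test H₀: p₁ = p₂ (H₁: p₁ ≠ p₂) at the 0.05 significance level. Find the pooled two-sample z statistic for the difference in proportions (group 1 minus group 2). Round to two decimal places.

p̂₁ = 207/807 ≈ 0.2565, p̂₂ = 109/366 ≈ 0.2978.
Pooled p̂ = (207+109)/(807+366) = 316/1173 = 0.2694.
SE = √(p̂(1−p̂)(1/n₁+1/n₂)) = √(0.2694·0.7306·0.0039714) = √(0.000781655) = 0.0280.
z = (0.2565 − 0.2978)/0.0280 = -0.0413/0.0280 = -1.48.
p-value = 2·P(Z > 1.478) ≈ 0.1395, so at α = 0.05 we fail to reject H₀.

z = -1.48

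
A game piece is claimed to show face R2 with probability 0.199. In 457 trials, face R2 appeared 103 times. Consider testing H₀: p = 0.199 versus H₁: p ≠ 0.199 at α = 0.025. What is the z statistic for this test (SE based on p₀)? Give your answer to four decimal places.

z = 1.4127

p̂ = 103/457 = 0.225383.
Under H₀, SE = √(0.199·0.801/457) = √(0.000348794) = 0.018676.
z = (0.225383 − 0.199)/0.018676 = 0.026383/0.018676 = 1.4127.
p-value = 2·P(Z > 1.413) ≈ 0.1578. With α = 0.025, fail to reject H₀.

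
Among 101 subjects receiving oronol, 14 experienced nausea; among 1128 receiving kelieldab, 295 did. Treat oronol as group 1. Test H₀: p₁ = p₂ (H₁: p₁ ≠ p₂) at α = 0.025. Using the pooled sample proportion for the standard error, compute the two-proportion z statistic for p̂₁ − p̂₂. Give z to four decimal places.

z = -2.7278

p̂₁ = 14/101 ≈ 0.138614, p̂₂ = 295/1128 ≈ 0.261525.
Pooled p̂ = (14+295)/(101+1128) = 309/1229 = 0.251424.
SE = √(p̂(1−p̂)(1/n₁+1/n₂)) = √(0.251424·0.748576·0.0107875) = √(0.00203032) = 0.045059.
z = (0.138614 − 0.261525)/0.045059 = -0.122911/0.045059 = -2.7278.
p-value = 2·P(Z > 2.728) ≈ 0.0064. With α = 0.025, reject H₀.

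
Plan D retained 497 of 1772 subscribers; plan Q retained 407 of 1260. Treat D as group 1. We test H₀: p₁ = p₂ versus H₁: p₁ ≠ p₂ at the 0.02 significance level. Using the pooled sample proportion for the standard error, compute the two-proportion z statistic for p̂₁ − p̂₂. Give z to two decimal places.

z = -2.52

p̂₁ = 497/1772 = 0.28047, p̂₂ = 407/1260 = 0.32302.
Pooled p̂ = (497+407)/(1772+1260) = 904/3032 = 0.29815.
SE = √(0.209258 × 0.00135798) = 0.01686.
z = (0.28047 − 0.32302)/0.01686 = -0.04255/0.01686 = -2.52.
Two-sided p-value ≈ 2·Φ(−2.524) = 0.0116; since p < α = 0.02, reject H₀.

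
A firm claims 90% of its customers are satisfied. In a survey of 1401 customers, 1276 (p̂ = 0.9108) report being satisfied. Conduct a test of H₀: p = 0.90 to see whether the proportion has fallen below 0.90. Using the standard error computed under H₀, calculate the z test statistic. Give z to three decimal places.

z = 1.345

p̂ = 1276/1401 = 0.910778.
SE = √(p₀(1−p₀)/n) = √(0.09/1401) = 0.008015.
z = (0.910778 − 0.9)/0.008015 = 0.010778/0.008015 = 1.345.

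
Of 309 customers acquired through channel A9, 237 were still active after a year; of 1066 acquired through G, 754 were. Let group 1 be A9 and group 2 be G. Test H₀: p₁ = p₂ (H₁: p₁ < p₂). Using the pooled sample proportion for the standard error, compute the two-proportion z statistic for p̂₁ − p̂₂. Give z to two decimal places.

p̂₁ = 237/309 = 0.7670, p̂₂ = 754/1066 = 0.7073.
Pooled p̂ = (237+754)/(309+1066) = 991/1375 = 0.7207.
SE = √(p̂(1−p̂)(1/n₁+1/n₂)) = √(0.7207·0.2793·0.00417433) = √(0.000840207) = 0.0290.
z = (0.7670 − 0.7073)/0.0290 = 0.0597/0.0290 = 2.06.

z = 2.06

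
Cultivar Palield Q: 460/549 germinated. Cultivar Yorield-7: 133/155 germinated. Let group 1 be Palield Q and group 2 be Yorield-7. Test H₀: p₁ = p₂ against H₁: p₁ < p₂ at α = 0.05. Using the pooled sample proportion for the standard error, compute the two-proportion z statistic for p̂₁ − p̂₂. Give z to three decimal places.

p̂₁ = 460/549 = 0.837887, p̂₂ = 133/155 = 0.858065.
Pooled p̂ = (460+133)/(549+155) = 593/704 = 0.842330.
SE = √(p̂(1−p̂)(1/n₁+1/n₂)) = √(0.842330·0.157670·0.00827311) = √(0.00109876) = 0.033147.
z = (0.837887 − 0.858065)/0.033147 = -0.020178/0.033147 = -0.609.
p-value = P(Z < -0.609) ≈ 0.2714, so at α = 0.05 we fail to reject H₀.

z = -0.609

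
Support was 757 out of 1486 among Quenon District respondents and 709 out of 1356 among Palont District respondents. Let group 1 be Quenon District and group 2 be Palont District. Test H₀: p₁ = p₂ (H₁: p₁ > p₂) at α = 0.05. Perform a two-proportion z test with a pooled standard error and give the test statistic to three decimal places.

z = -0.716

p̂₁ = 757/1486 = 0.50942, p̂₂ = 709/1356 = 0.52286.
Pooled p̂ = (757+709)/(1486+1356) = 1466/2842 = 0.51583.
SE = √(p̂(1−p̂)(1/n₁+1/n₂)) = √(0.51583·0.48417·0.00141041) = √(0.000352249) = 0.01877.
z = (0.50942 − 0.52286)/0.01877 = -0.01344/0.01877 = -0.716.
p-value = P(Z > -0.716) ≈ 0.7630, so at α = 0.05 we fail to reject H₀.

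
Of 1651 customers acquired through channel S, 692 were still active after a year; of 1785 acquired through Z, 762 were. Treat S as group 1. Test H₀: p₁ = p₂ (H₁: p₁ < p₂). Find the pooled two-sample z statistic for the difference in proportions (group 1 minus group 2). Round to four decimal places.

z = -0.4594

p̂₁ = 692/1651 = 0.4191399, p̂₂ = 762/1785 = 0.4268908.
Pooled p̂ = (692+762)/(1651+1785) = 1454/3436 = 0.4231665.
SE = √(p̂(1−p̂)(1/n₁+1/n₂)) = √(0.4231665·0.5768335·0.00116592) = √(0.000284597) = 0.0168700.
z = (0.4191399 − 0.4268908)/0.0168700 = -0.0077509/0.0168700 = -0.4594.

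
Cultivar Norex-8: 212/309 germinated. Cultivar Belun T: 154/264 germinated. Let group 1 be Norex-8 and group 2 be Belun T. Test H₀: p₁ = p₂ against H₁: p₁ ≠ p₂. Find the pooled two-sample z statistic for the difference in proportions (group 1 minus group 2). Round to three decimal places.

z = 2.552

p̂₁ = 212/309 ≈ 0.68608, p̂₂ = 154/264 ≈ 0.58333.
Pooled p̂ = (212+154)/(309+264) = 366/573 = 0.63874.
SE = √(p̂(1−p̂)(1/n₁+1/n₂)) = √(0.63874·0.36126·0.00702412) = √(0.00162082) = 0.04026.
z = (0.68608 − 0.58333)/0.04026 = 0.10275/0.04026 = 2.552.
p-value = 2·P(Z > 2.552) ≈ 0.0107.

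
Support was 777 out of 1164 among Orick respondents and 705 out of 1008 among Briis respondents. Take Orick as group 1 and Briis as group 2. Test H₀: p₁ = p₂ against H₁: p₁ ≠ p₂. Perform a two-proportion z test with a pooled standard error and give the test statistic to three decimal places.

p̂₁ = 777/1164 = 0.66753, p̂₂ = 705/1008 = 0.69940.
Pooled p̂ = (777+705)/(1164+1008) = 1482/2172 = 0.68232.
SE = √(p̂(1−p̂)(1/n₁+1/n₂)) = √(0.68232·0.31768·0.00185117) = √(0.000401258) = 0.02003.
z = (0.66753 − 0.69940)/0.02003 = -0.03187/0.02003 = -1.591.
p-value = 2·P(Z > 1.591) ≈ 0.1115.

z = -1.591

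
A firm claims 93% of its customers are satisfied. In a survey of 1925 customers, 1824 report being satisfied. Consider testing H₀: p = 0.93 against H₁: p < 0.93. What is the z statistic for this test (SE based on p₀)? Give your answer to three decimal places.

p̂ = 1824/1925 ≈ 0.947532.
SE = √(p₀(1−p₀)/n) = √(0.0651/1925) = 0.005815.
z = (0.947532 − 0.93)/0.005815 = 0.017532/0.005815 = 3.015.
p-value = P(Z < 3.015) ≈ 0.9987.

z = 3.015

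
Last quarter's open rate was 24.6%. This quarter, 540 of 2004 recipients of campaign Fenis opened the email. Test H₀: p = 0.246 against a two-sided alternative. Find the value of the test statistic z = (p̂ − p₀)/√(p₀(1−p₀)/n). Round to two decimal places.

p̂ = 540/2004 ≈ 0.26946.
Standard error under H₀: √(0.246×0.754/2004) = 0.00962.
z = (0.26946 − 0.246)/0.00962 = 0.02346/0.00962 = 2.44.

z = 2.44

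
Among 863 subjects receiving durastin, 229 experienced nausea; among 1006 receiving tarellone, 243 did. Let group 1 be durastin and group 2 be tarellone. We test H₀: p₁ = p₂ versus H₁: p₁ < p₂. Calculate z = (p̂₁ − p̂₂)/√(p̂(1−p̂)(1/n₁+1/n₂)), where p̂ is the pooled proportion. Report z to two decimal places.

z = 1.18

p̂₁ = 229/863 ≈ 0.2654, p̂₂ = 243/1006 ≈ 0.2416.
Pooled p̂ = (229+243)/(863+1006) = 472/1869 = 0.2525.
SE = √(0.188764 × 0.00215278) = 0.0202.
z = (0.2654 − 0.2416)/0.0202 = 0.0238/0.0202 = 1.18.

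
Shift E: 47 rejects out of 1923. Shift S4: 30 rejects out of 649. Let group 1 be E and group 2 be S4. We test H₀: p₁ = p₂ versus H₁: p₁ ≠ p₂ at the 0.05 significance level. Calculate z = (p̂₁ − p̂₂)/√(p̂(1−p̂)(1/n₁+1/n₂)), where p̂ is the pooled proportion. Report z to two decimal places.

z = -2.82

p̂₁ = 47/1923 ≈ 0.024441, p̂₂ = 30/649 ≈ 0.046225.
Pooled p̂ = (47+30)/(1923+649) = 77/2572 = 0.029938.
SE = √(0.0290415 × 0.00206085) = 0.007736.
z = (0.024441 − 0.046225)/0.007736 = -0.021784/0.007736 = -2.82.
Two-sided p-value ≈ 2·Φ(−2.816) = 0.0049, so at α = 0.05 we reject H₀.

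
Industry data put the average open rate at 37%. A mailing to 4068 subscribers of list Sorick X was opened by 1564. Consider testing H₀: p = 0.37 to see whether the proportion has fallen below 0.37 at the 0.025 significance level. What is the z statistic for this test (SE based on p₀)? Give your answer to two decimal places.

p̂ = 1564/4068 ≈ 0.3845.
SE = √(p₀(1−p₀)/n) = √(0.2331/4068) = 0.0076.
z = (0.3845 − 0.37)/0.0076 = 0.0145/0.0076 = 1.91.
p-value = P(Z < 1.911) ≈ 0.9720, so at α = 0.025 we fail to reject H₀.

z = 1.91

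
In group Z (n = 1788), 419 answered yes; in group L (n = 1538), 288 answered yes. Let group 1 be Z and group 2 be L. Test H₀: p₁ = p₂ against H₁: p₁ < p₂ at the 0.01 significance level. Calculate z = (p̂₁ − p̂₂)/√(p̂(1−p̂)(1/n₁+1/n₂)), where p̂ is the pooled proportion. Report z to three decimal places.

z = 3.309

p̂₁ = 419/1788 ≈ 0.23434, p̂₂ = 288/1538 ≈ 0.18726.
Pooled p̂ = (419+288)/(1788+1538) = 707/3326 = 0.21257.
SE = √(0.167383 × 0.00120948) = 0.01423.
z = (0.23434 − 0.18726)/0.01423 = 0.04708/0.01423 = 3.309.
p-value = P(Z < 3.309) ≈ 0.9995; since p > α = 0.01, fail to reject H₀.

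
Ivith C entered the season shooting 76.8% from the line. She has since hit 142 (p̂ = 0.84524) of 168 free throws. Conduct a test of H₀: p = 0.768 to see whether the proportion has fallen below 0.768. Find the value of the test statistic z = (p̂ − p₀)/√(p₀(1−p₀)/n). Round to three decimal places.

p̂ = 142/168 ≈ 0.84524.
SE = √(p₀(1−p₀)/n) = √(0.17818/168) = 0.03257.
z = (0.84524 − 0.768)/0.03257 = 0.07724/0.03257 = 2.372.
p-value = P(Z < 2.372) ≈ 0.9911.

z = 2.372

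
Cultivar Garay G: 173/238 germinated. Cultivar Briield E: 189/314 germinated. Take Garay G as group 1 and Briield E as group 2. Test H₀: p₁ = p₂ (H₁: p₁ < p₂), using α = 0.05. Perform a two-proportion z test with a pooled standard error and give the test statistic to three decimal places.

z = 3.061

p̂₁ = 173/238 = 0.72689, p̂₂ = 189/314 = 0.60191.
Pooled p̂ = (173+189)/(238+314) = 362/552 = 0.65580.
SE = √(0.225727 × 0.00738639) = 0.04083.
z = (0.72689 − 0.60191)/0.04083 = 0.12498/0.04083 = 3.061.
p-value = P(Z < 3.061) ≈ 0.9989; since p > α = 0.05, fail to reject H₀.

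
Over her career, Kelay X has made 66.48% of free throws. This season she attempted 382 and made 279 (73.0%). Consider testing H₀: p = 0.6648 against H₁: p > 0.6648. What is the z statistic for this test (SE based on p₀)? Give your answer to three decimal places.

p̂ = 279/382 = 0.73037.
Standard error under H₀: √(0.6648×0.3352/382) = 0.02415.
z = (0.73037 − 0.6648)/0.02415 = 0.06557/0.02415 = 2.715.

z = 2.715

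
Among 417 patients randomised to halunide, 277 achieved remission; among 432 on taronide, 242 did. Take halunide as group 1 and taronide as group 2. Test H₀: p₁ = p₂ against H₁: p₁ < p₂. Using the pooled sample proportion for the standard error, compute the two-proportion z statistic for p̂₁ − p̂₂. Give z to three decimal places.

z = 3.110

p̂₁ = 277/417 = 0.664269, p̂₂ = 242/432 = 0.560185.
Pooled p̂ = (277+242)/(417+432) = 519/849 = 0.611307.
SE = √(p̂(1−p̂)(1/n₁+1/n₂)) = √(0.611307·0.388693·0.0047129) = √(0.00111983) = 0.033464.
z = (0.664269 − 0.560185)/0.033464 = 0.104084/0.033464 = 3.110.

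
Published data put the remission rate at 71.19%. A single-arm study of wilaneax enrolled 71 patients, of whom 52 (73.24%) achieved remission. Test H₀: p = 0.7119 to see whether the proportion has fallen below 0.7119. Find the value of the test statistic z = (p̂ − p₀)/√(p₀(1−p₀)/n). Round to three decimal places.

z = 0.381

p̂ = 52/71 ≈ 0.73239.
Under H₀, SE = √(0.7119·0.2881/71) = √(0.00288871) = 0.05375.
z = (0.73239 − 0.7119)/0.05375 = 0.02049/0.05375 = 0.381.
p-value = P(Z < 0.381) ≈ 0.6485.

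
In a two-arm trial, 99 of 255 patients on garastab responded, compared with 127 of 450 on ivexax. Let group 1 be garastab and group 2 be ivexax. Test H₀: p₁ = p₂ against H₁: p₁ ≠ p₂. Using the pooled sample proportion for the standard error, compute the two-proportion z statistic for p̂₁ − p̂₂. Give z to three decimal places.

z = 2.898

p̂₁ = 99/255 = 0.38824, p̂₂ = 127/450 = 0.28222.
Pooled p̂ = (99+127)/(255+450) = 226/705 = 0.32057.
SE = √(p̂(1−p̂)(1/n₁+1/n₂)) = √(0.32057·0.67943·0.00614379) = √(0.00133814) = 0.03658.
z = (0.38824 − 0.28222)/0.03658 = 0.10602/0.03658 = 2.898.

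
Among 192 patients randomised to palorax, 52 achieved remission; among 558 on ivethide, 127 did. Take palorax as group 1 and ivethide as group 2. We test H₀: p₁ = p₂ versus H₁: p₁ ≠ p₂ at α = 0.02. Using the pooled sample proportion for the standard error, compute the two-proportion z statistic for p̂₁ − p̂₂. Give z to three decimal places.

p̂₁ = 52/192 = 0.27083, p̂₂ = 127/558 = 0.22760.
Pooled p̂ = (52+127)/(192+558) = 179/750 = 0.23867.
SE = √(p̂(1−p̂)(1/n₁+1/n₂)) = √(0.23867·0.76133·0.00700045) = √(0.00127202) = 0.03567.
z = (0.27083 − 0.22760)/0.03567 = 0.04323/0.03567 = 1.212.
p-value = 2·P(Z > 1.212) ≈ 0.2254; since p > α = 0.02, fail to reject H₀.

z = 1.212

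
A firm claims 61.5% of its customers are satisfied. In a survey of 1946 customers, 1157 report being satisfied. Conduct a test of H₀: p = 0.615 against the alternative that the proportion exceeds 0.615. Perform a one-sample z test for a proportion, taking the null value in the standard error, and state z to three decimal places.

p̂ = 1157/1946 = 0.59455.
Standard error under H₀: √(0.615×0.385/1946) = 0.01103.
z = (0.59455 − 0.615)/0.01103 = -0.02045/0.01103 = -1.854.
p-value = P(Z > -1.854) ≈ 0.9681.

z = -1.854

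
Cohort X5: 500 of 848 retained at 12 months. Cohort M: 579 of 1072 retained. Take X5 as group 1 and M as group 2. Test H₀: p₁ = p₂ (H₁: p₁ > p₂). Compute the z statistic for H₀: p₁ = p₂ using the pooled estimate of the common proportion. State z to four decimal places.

z = 2.1714

p̂₁ = 500/848 ≈ 0.589623, p̂₂ = 579/1072 ≈ 0.540112.
Pooled p̂ = (500+579)/(848+1072) = 1079/1920 = 0.561979.
SE = √(p̂(1−p̂)(1/n₁+1/n₂)) = √(0.561979·0.438021·0.00211208) = √(0.000519907) = 0.022801.
z = (0.589623 − 0.540112)/0.022801 = 0.049511/0.022801 = 2.1714.
p-value = P(Z > 2.171) ≈ 0.0150.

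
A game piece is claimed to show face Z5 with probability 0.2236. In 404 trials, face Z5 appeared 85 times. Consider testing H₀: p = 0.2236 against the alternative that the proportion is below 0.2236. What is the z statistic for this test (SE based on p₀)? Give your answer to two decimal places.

z = -0.64

p̂ = 85/404 = 0.2104.
SE = √(p₀(1−p₀)/n) = √(0.1736/404) = 0.0207.
z = (0.2104 − 0.2236)/0.0207 = -0.0132/0.0207 = -0.64.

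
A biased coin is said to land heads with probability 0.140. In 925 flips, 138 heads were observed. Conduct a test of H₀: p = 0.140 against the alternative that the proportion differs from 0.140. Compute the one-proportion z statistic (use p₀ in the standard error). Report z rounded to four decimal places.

p̂ = 138/925 = 0.149189.
SE = √(p₀(1−p₀)/n) = √(0.1204/925) = 0.011409.
z = (0.149189 − 0.14)/0.011409 = 0.009189/0.011409 = 0.8054.

z = 0.8054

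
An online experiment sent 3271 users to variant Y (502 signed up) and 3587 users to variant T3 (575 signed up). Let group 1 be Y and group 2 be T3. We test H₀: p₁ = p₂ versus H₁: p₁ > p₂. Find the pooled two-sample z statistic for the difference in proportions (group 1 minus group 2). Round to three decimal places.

z = -0.777

p̂₁ = 502/3271 ≈ 0.153470, p̂₂ = 575/3587 ≈ 0.160301.
Pooled p̂ = (502+575)/(3271+3587) = 1077/6858 = 0.157043.
SE = √(p̂(1−p̂)(1/n₁+1/n₂)) = √(0.157043·0.842957·0.000584501) = √(7.73765e-05) = 0.008796.
z = (0.153470 − 0.160301)/0.008796 = -0.006831/0.008796 = -0.777.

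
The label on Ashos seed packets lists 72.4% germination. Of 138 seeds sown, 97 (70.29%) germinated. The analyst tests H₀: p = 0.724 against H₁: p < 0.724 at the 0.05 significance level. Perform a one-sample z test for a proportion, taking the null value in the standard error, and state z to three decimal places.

z = -0.555

p̂ = 97/138 = 0.70290.
Standard error under H₀: √(0.724×0.276/138) = 0.03805.
z = (0.70290 − 0.724)/0.03805 = -0.02110/0.03805 = -0.555.
p-value = P(Z < -0.555) ≈ 0.2896; since p > α = 0.05, fail to reject H₀.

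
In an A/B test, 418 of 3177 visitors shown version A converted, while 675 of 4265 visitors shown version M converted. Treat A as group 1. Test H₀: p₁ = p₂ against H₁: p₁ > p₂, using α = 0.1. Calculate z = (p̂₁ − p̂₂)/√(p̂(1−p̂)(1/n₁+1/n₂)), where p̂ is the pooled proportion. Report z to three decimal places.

z = -3.218

p̂₁ = 418/3177 ≈ 0.131571, p̂₂ = 675/4265 ≈ 0.158265.
Pooled p̂ = (418+675)/(3177+4265) = 1093/7442 = 0.146869.
SE = √(0.125299 × 0.000549229) = 0.008296.
z = (0.131571 − 0.158265)/0.008296 = -0.026694/0.008296 = -3.218.
p-value = P(Z > -3.218) ≈ 0.9994; since p > α = 0.1, fail to reject H₀.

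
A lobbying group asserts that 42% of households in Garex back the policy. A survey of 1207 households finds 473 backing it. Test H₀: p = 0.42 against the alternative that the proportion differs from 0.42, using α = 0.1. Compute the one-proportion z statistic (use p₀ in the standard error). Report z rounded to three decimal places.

z = -1.979

p̂ = 473/1207 = 0.39188.
Under H₀, SE = √(0.42·0.58/1207) = √(0.000201823) = 0.01421.
z = (0.39188 − 0.42)/0.01421 = -0.02812/0.01421 = -1.979.
p-value = 2·P(Z > 1.979) ≈ 0.0478. With α = 0.1, reject H₀.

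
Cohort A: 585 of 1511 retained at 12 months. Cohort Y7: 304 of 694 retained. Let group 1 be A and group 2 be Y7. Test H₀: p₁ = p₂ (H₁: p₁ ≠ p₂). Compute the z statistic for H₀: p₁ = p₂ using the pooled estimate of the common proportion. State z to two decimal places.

p̂₁ = 585/1511 ≈ 0.3872, p̂₂ = 304/694 ≈ 0.4380.
Pooled p̂ = (585+304)/(1511+694) = 889/2205 = 0.4032.
SE = √(p̂(1−p̂)(1/n₁+1/n₂)) = √(0.4032·0.5968·0.00210274) = √(0.00050597) = 0.0225.
z = (0.3872 − 0.4380)/0.0225 = -0.0508/0.0225 = -2.26.
Two-sided p-value ≈ 2·Φ(−2.262) = 0.0237.

z = -2.26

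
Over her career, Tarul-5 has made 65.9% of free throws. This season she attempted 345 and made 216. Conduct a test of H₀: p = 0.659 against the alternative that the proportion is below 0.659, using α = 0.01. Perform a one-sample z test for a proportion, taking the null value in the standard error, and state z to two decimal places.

p̂ = 216/345 = 0.6261.
Standard error under H₀: √(0.659×0.341/345) = 0.0255.
z = (0.6261 − 0.659)/0.0255 = -0.0329/0.0255 = -1.29.
p-value = P(Z < -1.290) ≈ 0.0986, so at α = 0.01 we fail to reject H₀.

z = -1.29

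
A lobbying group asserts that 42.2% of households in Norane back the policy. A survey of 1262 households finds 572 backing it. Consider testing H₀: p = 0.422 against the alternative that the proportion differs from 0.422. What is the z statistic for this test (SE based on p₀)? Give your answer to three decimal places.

p̂ = 572/1262 ≈ 0.45325.
Standard error under H₀: √(0.422×0.578/1262) = 0.01390.
z = (0.45325 − 0.422)/0.01390 = 0.03125/0.01390 = 2.248.
Two-sided p-value ≈ 2·Φ(−2.248) = 0.0246.

z = 2.248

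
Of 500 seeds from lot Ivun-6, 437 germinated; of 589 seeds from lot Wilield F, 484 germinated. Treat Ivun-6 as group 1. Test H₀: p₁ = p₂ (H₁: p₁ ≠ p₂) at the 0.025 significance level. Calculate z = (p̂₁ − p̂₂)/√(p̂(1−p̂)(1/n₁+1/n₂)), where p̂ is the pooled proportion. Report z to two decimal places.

z = 2.38

p̂₁ = 437/500 = 0.8740, p̂₂ = 484/589 = 0.8217.
Pooled p̂ = (437+484)/(500+589) = 921/1089 = 0.8457.
SE = √(0.130471 × 0.00369779) = 0.0220.
z = (0.8740 − 0.8217)/0.0220 = 0.0523/0.0220 = 2.38.
Two-sided p-value ≈ 2·Φ(−2.380) = 0.0173, so at α = 0.025 we reject H₀.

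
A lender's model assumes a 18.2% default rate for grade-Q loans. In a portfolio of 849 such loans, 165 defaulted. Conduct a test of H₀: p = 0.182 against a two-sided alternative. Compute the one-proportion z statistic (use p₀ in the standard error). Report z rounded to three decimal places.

p̂ = 165/849 = 0.194346.
Under H₀, SE = √(0.182·0.818/849) = √(0.000175355) = 0.013242.
z = (0.194346 − 0.182)/0.013242 = 0.012346/0.013242 = 0.932.

z = 0.932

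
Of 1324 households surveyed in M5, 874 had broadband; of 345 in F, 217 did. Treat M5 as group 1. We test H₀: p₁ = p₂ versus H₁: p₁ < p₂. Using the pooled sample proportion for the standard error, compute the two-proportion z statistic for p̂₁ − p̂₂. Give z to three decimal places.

z = 1.083

p̂₁ = 874/1324 ≈ 0.660121, p̂₂ = 217/345 ≈ 0.628986.
Pooled p̂ = (874+217)/(1324+345) = 1091/1669 = 0.653685.
SE = √(p̂(1−p̂)(1/n₁+1/n₂)) = √(0.653685·0.346315·0.00365384) = √(0.000827159) = 0.028760.
z = (0.660121 − 0.628986)/0.028760 = 0.031135/0.028760 = 1.083.
p-value = P(Z < 1.083) ≈ 0.8605.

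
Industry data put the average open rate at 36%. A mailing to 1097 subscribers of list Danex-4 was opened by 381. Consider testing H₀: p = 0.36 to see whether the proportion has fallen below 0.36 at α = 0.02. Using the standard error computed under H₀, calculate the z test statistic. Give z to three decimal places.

p̂ = 381/1097 = 0.34731.
Standard error under H₀: √(0.36×0.64/1097) = 0.01449.
z = (0.34731 − 0.36)/0.01449 = -0.01269/0.01449 = -0.876.
p-value = P(Z < -0.876) ≈ 0.1906, so at α = 0.02 we fail to reject H₀.

z = -0.876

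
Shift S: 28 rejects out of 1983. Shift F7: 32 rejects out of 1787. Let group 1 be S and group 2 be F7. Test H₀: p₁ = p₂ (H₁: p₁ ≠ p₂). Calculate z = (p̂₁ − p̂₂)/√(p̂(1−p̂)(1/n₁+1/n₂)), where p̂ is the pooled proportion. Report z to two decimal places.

z = -0.93

p̂₁ = 28/1983 ≈ 0.0141, p̂₂ = 32/1787 ≈ 0.0179.
Pooled p̂ = (28+32)/(1983+1787) = 60/3770 = 0.0159.
SE = √(p̂(1−p̂)(1/n₁+1/n₂)) = √(0.0159·0.9841·0.00106388) = √(1.66624e-05) = 0.0041.
z = (0.0141 − 0.0179)/0.0041 = -0.0038/0.0041 = -0.93.
Two-sided p-value ≈ 2·Φ(−0.928) = 0.3535.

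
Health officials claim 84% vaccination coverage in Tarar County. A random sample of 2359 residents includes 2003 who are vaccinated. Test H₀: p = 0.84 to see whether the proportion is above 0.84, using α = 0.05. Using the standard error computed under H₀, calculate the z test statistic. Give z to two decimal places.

z = 1.20

p̂ = 2003/2359 = 0.84909.
SE = √(p₀(1−p₀)/n) = √(0.1344/2359) = 0.00755.
z = (0.84909 − 0.84)/0.00755 = 0.00909/0.00755 = 1.20.
p-value = P(Z > 1.204) ≈ 0.1143. With α = 0.05, fail to reject H₀.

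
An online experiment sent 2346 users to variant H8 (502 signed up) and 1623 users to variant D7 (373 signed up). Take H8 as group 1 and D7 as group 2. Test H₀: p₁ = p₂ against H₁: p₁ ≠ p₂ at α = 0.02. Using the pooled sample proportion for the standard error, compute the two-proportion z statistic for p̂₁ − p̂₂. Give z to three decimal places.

p̂₁ = 502/2346 ≈ 0.2139812, p̂₂ = 373/1623 ≈ 0.2298213.
Pooled p̂ = (502+373)/(2346+1623) = 875/3969 = 0.2204586.
SE = √(0.171857 × 0.0010424) = 0.0133844.
z = (0.2139812 − 0.2298213)/0.0133844 = -0.0158401/0.0133844 = -1.183.
Two-sided p-value ≈ 2·Φ(−1.183) = 0.2366; since p > α = 0.02, fail to reject H₀.

z = -1.183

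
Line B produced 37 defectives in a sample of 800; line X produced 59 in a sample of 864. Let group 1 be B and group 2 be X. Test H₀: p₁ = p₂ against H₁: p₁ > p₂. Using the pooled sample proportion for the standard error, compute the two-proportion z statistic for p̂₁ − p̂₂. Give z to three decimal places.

z = -1.926

p̂₁ = 37/800 = 0.046250, p̂₂ = 59/864 = 0.068287.
Pooled p̂ = (37+59)/(800+864) = 96/1664 = 0.057692.
SE = √(0.0543639 × 0.00240741) = 0.011440.
z = (0.046250 − 0.068287)/0.011440 = -0.022037/0.011440 = -1.926.
p-value = P(Z > -1.926) ≈ 0.9730.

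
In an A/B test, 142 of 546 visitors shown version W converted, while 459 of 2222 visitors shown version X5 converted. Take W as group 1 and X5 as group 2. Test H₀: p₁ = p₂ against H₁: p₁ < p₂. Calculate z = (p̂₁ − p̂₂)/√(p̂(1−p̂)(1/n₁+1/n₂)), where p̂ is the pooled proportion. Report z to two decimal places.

z = 2.72

p̂₁ = 142/546 = 0.2601, p̂₂ = 459/2222 = 0.2066.
Pooled p̂ = (142+459)/(546+2222) = 601/2768 = 0.2171.
SE = √(p̂(1−p̂)(1/n₁+1/n₂)) = √(0.2171·0.7829·0.00228155) = √(0.00038782) = 0.0197.
z = (0.2601 − 0.2066)/0.0197 = 0.0535/0.0197 = 2.72.
p-value = P(Z < 2.717) ≈ 0.9967.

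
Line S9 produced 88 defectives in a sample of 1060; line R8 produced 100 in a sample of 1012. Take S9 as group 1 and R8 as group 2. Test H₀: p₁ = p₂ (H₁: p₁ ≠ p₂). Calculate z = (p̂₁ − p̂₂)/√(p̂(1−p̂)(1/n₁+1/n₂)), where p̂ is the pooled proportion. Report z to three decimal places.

z = -1.251

p̂₁ = 88/1060 = 0.08302, p̂₂ = 100/1012 = 0.09881.
Pooled p̂ = (88+100)/(1060+1012) = 188/2072 = 0.09073.
SE = √(p̂(1−p̂)(1/n₁+1/n₂)) = √(0.09073·0.90927·0.00193154) = √(0.000159354) = 0.01262.
z = (0.08302 − 0.09881)/0.01262 = -0.01579/0.01262 = -1.251.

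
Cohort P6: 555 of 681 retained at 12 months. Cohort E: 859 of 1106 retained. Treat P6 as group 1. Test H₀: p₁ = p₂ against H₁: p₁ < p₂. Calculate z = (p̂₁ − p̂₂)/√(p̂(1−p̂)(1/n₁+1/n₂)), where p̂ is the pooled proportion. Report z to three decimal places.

z = 1.935

p̂₁ = 555/681 = 0.81498, p̂₂ = 859/1106 = 0.77667.
Pooled p̂ = (555+859)/(681+1106) = 1414/1787 = 0.79127.
SE = √(0.165162 × 0.00237259) = 0.01980.
z = (0.81498 − 0.77667)/0.01980 = 0.03831/0.01980 = 1.935.
p-value = P(Z < 1.935) ≈ 0.9735.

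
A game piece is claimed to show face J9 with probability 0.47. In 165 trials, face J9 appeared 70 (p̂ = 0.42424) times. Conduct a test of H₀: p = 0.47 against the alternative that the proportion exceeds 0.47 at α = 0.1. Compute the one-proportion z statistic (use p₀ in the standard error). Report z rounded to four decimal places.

z = -1.1777

p̂ = 70/165 ≈ 0.424242.
Standard error under H₀: √(0.47×0.53/165) = 0.038855.
z = (0.424242 − 0.47)/0.038855 = -0.045758/0.038855 = -1.1777.
p-value = P(Z > -1.178) ≈ 0.8805, so at α = 0.1 we fail to reject H₀.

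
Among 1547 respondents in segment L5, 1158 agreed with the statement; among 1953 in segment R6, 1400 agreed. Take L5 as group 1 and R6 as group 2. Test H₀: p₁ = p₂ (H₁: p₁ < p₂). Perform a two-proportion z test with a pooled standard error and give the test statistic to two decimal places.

z = 2.10

p̂₁ = 1158/1547 ≈ 0.7485, p̂₂ = 1400/1953 ≈ 0.7168.
Pooled p̂ = (1158+1400)/(1547+1953) = 2558/3500 = 0.7309.
SE = √(p̂(1−p̂)(1/n₁+1/n₂)) = √(0.7309·0.2691·0.00115845) = √(0.000227872) = 0.0151.
z = (0.7485 − 0.7168)/0.0151 = 0.0317/0.0151 = 2.10.
p-value = P(Z < 2.100) ≈ 0.9821.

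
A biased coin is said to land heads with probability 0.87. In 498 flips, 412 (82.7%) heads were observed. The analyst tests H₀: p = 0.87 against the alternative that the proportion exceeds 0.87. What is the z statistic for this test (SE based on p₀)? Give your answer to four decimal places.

z = -2.8328

p̂ = 412/498 ≈ 0.827309.
SE = √(p₀(1−p₀)/n) = √(0.1131/498) = 0.015070.
z = (0.827309 − 0.87)/0.015070 = -0.042691/0.015070 = -2.8328.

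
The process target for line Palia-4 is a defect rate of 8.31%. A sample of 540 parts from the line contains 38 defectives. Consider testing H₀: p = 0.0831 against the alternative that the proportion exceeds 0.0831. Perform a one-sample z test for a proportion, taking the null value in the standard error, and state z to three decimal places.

p̂ = 38/540 ≈ 0.07037.
Under H₀, SE = √(0.0831·0.9169/540) = √(0.000141101) = 0.01188.
z = (0.07037 − 0.0831)/0.01188 = -0.01273/0.01188 = -1.072.

z = -1.072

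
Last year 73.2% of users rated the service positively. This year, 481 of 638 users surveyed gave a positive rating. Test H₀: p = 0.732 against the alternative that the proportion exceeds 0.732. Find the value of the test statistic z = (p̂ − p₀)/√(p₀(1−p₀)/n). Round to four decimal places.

z = 1.2500

p̂ = 481/638 ≈ 0.753918.
Standard error under H₀: √(0.732×0.268/638) = 0.017535.
z = (0.753918 − 0.732)/0.017535 = 0.021918/0.017535 = 1.2500.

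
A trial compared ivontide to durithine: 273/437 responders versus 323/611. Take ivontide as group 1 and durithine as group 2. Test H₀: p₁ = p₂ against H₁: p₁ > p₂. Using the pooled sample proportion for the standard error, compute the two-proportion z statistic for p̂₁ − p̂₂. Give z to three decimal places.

z = 3.096

p̂₁ = 273/437 = 0.62471, p̂₂ = 323/611 = 0.52864.
Pooled p̂ = (273+323)/(437+611) = 596/1048 = 0.56870.
SE = √(p̂(1−p̂)(1/n₁+1/n₂)) = √(0.56870·0.43130·0.00392499) = √(0.000962722) = 0.03103.
z = (0.62471 − 0.52864)/0.03103 = 0.09607/0.03103 = 3.096.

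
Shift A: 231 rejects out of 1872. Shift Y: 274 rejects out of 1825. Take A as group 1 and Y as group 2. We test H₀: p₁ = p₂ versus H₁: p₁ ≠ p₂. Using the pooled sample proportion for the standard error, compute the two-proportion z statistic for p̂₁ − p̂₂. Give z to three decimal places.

z = -2.367

p̂₁ = 231/1872 = 0.123397, p̂₂ = 274/1825 = 0.150137.
Pooled p̂ = (231+274)/(1872+1825) = 505/3697 = 0.136597.
SE = √(p̂(1−p̂)(1/n₁+1/n₂)) = √(0.136597·0.863403·0.00108213) = √(0.000127625) = 0.011297.
z = (0.123397 − 0.150137)/0.011297 = -0.026740/0.011297 = -2.367.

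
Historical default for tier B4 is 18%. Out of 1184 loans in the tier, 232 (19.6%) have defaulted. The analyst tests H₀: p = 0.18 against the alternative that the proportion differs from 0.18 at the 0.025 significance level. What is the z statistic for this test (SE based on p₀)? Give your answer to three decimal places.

z = 1.428

p̂ = 232/1184 = 0.19595.
SE = √(p₀(1−p₀)/n) = √(0.1476/1184) = 0.01117.
z = (0.19595 − 0.18)/0.01117 = 0.01595/0.01117 = 1.428.
p-value = 2·P(Z > 1.428) ≈ 0.1532, so at α = 0.025 we fail to reject H₀.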